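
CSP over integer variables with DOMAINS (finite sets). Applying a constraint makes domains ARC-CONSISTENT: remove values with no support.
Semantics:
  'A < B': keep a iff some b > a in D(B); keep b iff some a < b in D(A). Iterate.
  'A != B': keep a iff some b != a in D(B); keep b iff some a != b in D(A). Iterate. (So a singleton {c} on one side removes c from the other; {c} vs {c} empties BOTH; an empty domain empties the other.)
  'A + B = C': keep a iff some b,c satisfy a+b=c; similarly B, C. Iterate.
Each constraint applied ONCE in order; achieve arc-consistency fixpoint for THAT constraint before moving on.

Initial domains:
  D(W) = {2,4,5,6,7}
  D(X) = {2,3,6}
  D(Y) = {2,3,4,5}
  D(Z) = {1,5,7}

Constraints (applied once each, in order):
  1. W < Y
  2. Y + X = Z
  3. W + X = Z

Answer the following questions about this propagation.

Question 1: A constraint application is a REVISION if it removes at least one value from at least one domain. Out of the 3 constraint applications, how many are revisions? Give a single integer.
Answer: 3

Derivation:
Constraint 1 (W < Y) on D(W)={2,4,5,6,7} D(Y)={2,3,4,5}: W {2,4,5,6,7}->{2,4}; Y {2,3,4,5}->{3,4,5} => REVISION
Constraint 2 (Y + X = Z) on D(Y)={3,4,5} D(X)={2,3,6} D(Z)={1,5,7}: X {2,3,6}->{2,3}; Z {1,5,7}->{5,7} => REVISION
Constraint 3 (W + X = Z) on D(W)={2,4} D(X)={2,3} D(Z)={5,7}: X {2,3}->{3} => REVISION
Total revisions = 3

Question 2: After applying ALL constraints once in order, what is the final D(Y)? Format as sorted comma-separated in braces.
Constraint 1 (W < Y) on D(W)={2,4,5,6,7} D(Y)={2,3,4,5}: W {2,4,5,6,7}->{2,4}; Y {2,3,4,5}->{3,4,5}
Constraint 2 (Y + X = Z) on D(Y)={3,4,5} D(X)={2,3,6} D(Z)={1,5,7}: X {2,3,6}->{2,3}; Z {1,5,7}->{5,7}
Constraint 3 (W + X = Z) on D(W)={2,4} D(X)={2,3} D(Z)={5,7}: X {2,3}->{3}
So after all 3 constraints: D(Y) = {3,4,5}

Answer: {3,4,5}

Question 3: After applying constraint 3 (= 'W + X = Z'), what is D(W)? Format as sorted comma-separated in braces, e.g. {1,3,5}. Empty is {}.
Answer: {2,4}

Derivation:
Constraint 1 (W < Y) on D(W)={2,4,5,6,7} D(Y)={2,3,4,5}: W {2,4,5,6,7}->{2,4}; Y {2,3,4,5}->{3,4,5}
Constraint 2 (Y + X = Z) on D(Y)={3,4,5} D(X)={2,3,6} D(Z)={1,5,7}: X {2,3,6}->{2,3}; Z {1,5,7}->{5,7}
Constraint 3 (W + X = Z) on D(W)={2,4} D(X)={2,3} D(Z)={5,7}: X {2,3}->{3}
So after constraint 3: D(W) = {2,4}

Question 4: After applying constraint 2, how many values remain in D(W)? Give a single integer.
Constraint 1 (W < Y) on D(W)={2,4,5,6,7} D(Y)={2,3,4,5}: W {2,4,5,6,7}->{2,4}; Y {2,3,4,5}->{3,4,5}
Constraint 2 (Y + X = Z) on D(Y)={3,4,5} D(X)={2,3,6} D(Z)={1,5,7}: X {2,3,6}->{2,3}; Z {1,5,7}->{5,7}
So after constraint 2: D(W)={2,4}, size = 2

Answer: 2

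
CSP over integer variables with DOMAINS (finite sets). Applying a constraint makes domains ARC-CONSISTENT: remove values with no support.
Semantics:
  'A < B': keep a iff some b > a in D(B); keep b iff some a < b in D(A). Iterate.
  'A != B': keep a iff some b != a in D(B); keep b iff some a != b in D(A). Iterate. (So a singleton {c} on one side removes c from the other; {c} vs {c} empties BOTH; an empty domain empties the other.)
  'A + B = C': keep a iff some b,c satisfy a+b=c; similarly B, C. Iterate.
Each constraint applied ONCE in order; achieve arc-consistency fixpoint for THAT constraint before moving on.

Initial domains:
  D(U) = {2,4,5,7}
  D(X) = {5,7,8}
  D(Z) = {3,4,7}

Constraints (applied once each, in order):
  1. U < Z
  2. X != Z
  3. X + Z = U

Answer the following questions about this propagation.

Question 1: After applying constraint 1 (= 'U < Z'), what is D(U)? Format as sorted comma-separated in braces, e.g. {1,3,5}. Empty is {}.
Constraint 1 (U < Z) on D(U)={2,4,5,7} D(Z)={3,4,7}: U {2,4,5,7}->{2,4,5}
So after constraint 1: D(U) = {2,4,5}

Answer: {2,4,5}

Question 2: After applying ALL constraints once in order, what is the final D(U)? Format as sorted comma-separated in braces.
Answer: {}

Derivation:
Constraint 1 (U < Z) on D(U)={2,4,5,7} D(Z)={3,4,7}: U {2,4,5,7}->{2,4,5}
Constraint 2 (X != Z) on D(X)={5,7,8} D(Z)={3,4,7}: no change
Constraint 3 (X + Z = U) on D(X)={5,7,8} D(Z)={3,4,7} D(U)={2,4,5}: X {5,7,8}->{}; Z {3,4,7}->{}; U {2,4,5}->{}
So after all 3 constraints: D(U) = {}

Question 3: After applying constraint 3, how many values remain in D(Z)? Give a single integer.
Constraint 1 (U < Z) on D(U)={2,4,5,7} D(Z)={3,4,7}: U {2,4,5,7}->{2,4,5}
Constraint 2 (X != Z) on D(X)={5,7,8} D(Z)={3,4,7}: no change
Constraint 3 (X + Z = U) on D(X)={5,7,8} D(Z)={3,4,7} D(U)={2,4,5}: X {5,7,8}->{}; Z {3,4,7}->{}; U {2,4,5}->{}
So after constraint 3: D(Z)={}, size = 0

Answer: 0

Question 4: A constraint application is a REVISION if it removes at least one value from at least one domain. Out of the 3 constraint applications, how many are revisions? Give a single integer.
Answer: 2

Derivation:
Constraint 1 (U < Z) on D(U)={2,4,5,7} D(Z)={3,4,7}: U {2,4,5,7}->{2,4,5} => REVISION
Constraint 2 (X != Z) on D(X)={5,7,8} D(Z)={3,4,7}: no change => not a revision
Constraint 3 (X + Z = U) on D(X)={5,7,8} D(Z)={3,4,7} D(U)={2,4,5}: X {5,7,8}->{}; Z {3,4,7}->{}; U {2,4,5}->{} => REVISION
Total revisions = 2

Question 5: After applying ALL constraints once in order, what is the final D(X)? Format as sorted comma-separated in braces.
Constraint 1 (U < Z) on D(U)={2,4,5,7} D(Z)={3,4,7}: U {2,4,5,7}->{2,4,5}
Constraint 2 (X != Z) on D(X)={5,7,8} D(Z)={3,4,7}: no change
Constraint 3 (X + Z = U) on D(X)={5,7,8} D(Z)={3,4,7} D(U)={2,4,5}: X {5,7,8}->{}; Z {3,4,7}->{}; U {2,4,5}->{}
So after all 3 constraints: D(X) = {}

Answer: {}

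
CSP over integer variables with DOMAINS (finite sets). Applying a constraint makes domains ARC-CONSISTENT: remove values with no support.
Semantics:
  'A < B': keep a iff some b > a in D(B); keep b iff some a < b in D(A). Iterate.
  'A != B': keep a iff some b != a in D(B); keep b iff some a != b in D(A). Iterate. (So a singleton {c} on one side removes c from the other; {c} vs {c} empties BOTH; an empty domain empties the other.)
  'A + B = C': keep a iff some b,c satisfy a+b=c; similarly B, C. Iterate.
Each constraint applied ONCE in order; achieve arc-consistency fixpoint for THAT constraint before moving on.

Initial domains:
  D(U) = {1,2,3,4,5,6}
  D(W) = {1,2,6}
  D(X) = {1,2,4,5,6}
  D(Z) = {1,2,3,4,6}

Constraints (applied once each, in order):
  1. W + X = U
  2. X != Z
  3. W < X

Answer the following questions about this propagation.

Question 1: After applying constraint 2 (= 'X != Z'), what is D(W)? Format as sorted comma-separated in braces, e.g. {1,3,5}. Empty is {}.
Answer: {1,2}

Derivation:
Constraint 1 (W + X = U) on D(W)={1,2,6} D(X)={1,2,4,5,6} D(U)={1,2,3,4,5,6}: W {1,2,6}->{1,2}; X {1,2,4,5,6}->{1,2,4,5}; U {1,2,3,4,5,6}->{2,3,4,5,6}
Constraint 2 (X != Z) on D(X)={1,2,4,5} D(Z)={1,2,3,4,6}: no change
So after constraint 2: D(W) = {1,2}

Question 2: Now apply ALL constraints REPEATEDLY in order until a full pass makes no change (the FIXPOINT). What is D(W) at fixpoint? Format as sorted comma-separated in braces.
Answer: {1,2}

Derivation:
pass 0 (initial): D(W)={1,2,6}
pass 1: U {1,2,3,4,5,6}->{2,3,4,5,6}; W {1,2,6}->{1,2}; X {1,2,4,5,6}->{2,4,5}
pass 2: U {2,3,4,5,6}->{3,4,5,6}
pass 3: no change
Fixpoint after 3 passes: D(W) = {1,2}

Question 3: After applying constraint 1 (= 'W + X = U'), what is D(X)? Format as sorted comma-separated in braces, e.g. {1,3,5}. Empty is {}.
Constraint 1 (W + X = U) on D(W)={1,2,6} D(X)={1,2,4,5,6} D(U)={1,2,3,4,5,6}: W {1,2,6}->{1,2}; X {1,2,4,5,6}->{1,2,4,5}; U {1,2,3,4,5,6}->{2,3,4,5,6}
So after constraint 1: D(X) = {1,2,4,5}

Answer: {1,2,4,5}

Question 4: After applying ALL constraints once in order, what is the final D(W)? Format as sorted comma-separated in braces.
Answer: {1,2}

Derivation:
Constraint 1 (W + X = U) on D(W)={1,2,6} D(X)={1,2,4,5,6} D(U)={1,2,3,4,5,6}: W {1,2,6}->{1,2}; X {1,2,4,5,6}->{1,2,4,5}; U {1,2,3,4,5,6}->{2,3,4,5,6}
Constraint 2 (X != Z) on D(X)={1,2,4,5} D(Z)={1,2,3,4,6}: no change
Constraint 3 (W < X) on D(W)={1,2} D(X)={1,2,4,5}: X {1,2,4,5}->{2,4,5}
So after all 3 constraints: D(W) = {1,2}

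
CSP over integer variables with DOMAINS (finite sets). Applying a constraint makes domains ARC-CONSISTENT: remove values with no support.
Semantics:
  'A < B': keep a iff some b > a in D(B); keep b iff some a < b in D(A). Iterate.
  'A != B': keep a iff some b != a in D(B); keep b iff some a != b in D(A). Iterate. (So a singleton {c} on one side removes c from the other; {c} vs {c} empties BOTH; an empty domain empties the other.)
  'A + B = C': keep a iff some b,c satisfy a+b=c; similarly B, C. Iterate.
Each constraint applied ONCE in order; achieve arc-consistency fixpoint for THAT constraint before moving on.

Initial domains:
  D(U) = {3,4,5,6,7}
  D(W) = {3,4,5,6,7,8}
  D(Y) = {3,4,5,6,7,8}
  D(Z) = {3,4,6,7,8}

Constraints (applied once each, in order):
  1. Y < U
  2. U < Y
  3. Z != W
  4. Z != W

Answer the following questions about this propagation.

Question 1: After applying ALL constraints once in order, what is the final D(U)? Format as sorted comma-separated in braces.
Answer: {4,5}

Derivation:
Constraint 1 (Y < U) on D(Y)={3,4,5,6,7,8} D(U)={3,4,5,6,7}: Y {3,4,5,6,7,8}->{3,4,5,6}; U {3,4,5,6,7}->{4,5,6,7}
Constraint 2 (U < Y) on D(U)={4,5,6,7} D(Y)={3,4,5,6}: U {4,5,6,7}->{4,5}; Y {3,4,5,6}->{5,6}
Constraint 3 (Z != W) on D(Z)={3,4,6,7,8} D(W)={3,4,5,6,7,8}: no change
Constraint 4 (Z != W) on D(Z)={3,4,6,7,8} D(W)={3,4,5,6,7,8}: no change
So after all 4 constraints: D(U) = {4,5}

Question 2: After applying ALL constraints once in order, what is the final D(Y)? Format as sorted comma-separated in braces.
Constraint 1 (Y < U) on D(Y)={3,4,5,6,7,8} D(U)={3,4,5,6,7}: Y {3,4,5,6,7,8}->{3,4,5,6}; U {3,4,5,6,7}->{4,5,6,7}
Constraint 2 (U < Y) on D(U)={4,5,6,7} D(Y)={3,4,5,6}: U {4,5,6,7}->{4,5}; Y {3,4,5,6}->{5,6}
Constraint 3 (Z != W) on D(Z)={3,4,6,7,8} D(W)={3,4,5,6,7,8}: no change
Constraint 4 (Z != W) on D(Z)={3,4,6,7,8} D(W)={3,4,5,6,7,8}: no change
So after all 4 constraints: D(Y) = {5,6}

Answer: {5,6}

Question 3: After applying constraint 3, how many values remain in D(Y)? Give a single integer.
Constraint 1 (Y < U) on D(Y)={3,4,5,6,7,8} D(U)={3,4,5,6,7}: Y {3,4,5,6,7,8}->{3,4,5,6}; U {3,4,5,6,7}->{4,5,6,7}
Constraint 2 (U < Y) on D(U)={4,5,6,7} D(Y)={3,4,5,6}: U {4,5,6,7}->{4,5}; Y {3,4,5,6}->{5,6}
Constraint 3 (Z != W) on D(Z)={3,4,6,7,8} D(W)={3,4,5,6,7,8}: no change
So after constraint 3: D(Y)={5,6}, size = 2

Answer: 2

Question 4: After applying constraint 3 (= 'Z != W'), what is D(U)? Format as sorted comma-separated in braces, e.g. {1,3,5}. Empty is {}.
Constraint 1 (Y < U) on D(Y)={3,4,5,6,7,8} D(U)={3,4,5,6,7}: Y {3,4,5,6,7,8}->{3,4,5,6}; U {3,4,5,6,7}->{4,5,6,7}
Constraint 2 (U < Y) on D(U)={4,5,6,7} D(Y)={3,4,5,6}: U {4,5,6,7}->{4,5}; Y {3,4,5,6}->{5,6}
Constraint 3 (Z != W) on D(Z)={3,4,6,7,8} D(W)={3,4,5,6,7,8}: no change
So after constraint 3: D(U) = {4,5}

Answer: {4,5}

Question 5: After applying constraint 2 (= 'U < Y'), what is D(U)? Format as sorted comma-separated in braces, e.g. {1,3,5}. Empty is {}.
Answer: {4,5}

Derivation:
Constraint 1 (Y < U) on D(Y)={3,4,5,6,7,8} D(U)={3,4,5,6,7}: Y {3,4,5,6,7,8}->{3,4,5,6}; U {3,4,5,6,7}->{4,5,6,7}
Constraint 2 (U < Y) on D(U)={4,5,6,7} D(Y)={3,4,5,6}: U {4,5,6,7}->{4,5}; Y {3,4,5,6}->{5,6}
So after constraint 2: D(U) = {4,5}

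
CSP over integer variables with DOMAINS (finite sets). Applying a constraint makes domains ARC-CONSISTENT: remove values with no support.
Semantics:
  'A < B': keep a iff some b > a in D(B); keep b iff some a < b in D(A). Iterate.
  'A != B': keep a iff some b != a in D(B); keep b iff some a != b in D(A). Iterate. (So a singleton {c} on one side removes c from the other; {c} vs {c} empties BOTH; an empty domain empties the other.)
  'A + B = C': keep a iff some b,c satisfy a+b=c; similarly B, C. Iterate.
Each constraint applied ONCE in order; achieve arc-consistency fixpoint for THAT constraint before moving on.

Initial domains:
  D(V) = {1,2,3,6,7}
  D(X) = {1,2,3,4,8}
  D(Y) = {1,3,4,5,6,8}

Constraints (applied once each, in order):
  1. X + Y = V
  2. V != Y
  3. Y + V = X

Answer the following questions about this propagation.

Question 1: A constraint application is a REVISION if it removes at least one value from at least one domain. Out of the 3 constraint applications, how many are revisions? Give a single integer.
Answer: 2

Derivation:
Constraint 1 (X + Y = V) on D(X)={1,2,3,4,8} D(Y)={1,3,4,5,6,8} D(V)={1,2,3,6,7}: X {1,2,3,4,8}->{1,2,3,4}; Y {1,3,4,5,6,8}->{1,3,4,5,6}; V {1,2,3,6,7}->{2,3,6,7} => REVISION
Constraint 2 (V != Y) on D(V)={2,3,6,7} D(Y)={1,3,4,5,6}: no change => not a revision
Constraint 3 (Y + V = X) on D(Y)={1,3,4,5,6} D(V)={2,3,6,7} D(X)={1,2,3,4}: Y {1,3,4,5,6}->{1}; V {2,3,6,7}->{2,3}; X {1,2,3,4}->{3,4} => REVISION
Total revisions = 2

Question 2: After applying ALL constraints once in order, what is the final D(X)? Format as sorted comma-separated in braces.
Answer: {3,4}

Derivation:
Constraint 1 (X + Y = V) on D(X)={1,2,3,4,8} D(Y)={1,3,4,5,6,8} D(V)={1,2,3,6,7}: X {1,2,3,4,8}->{1,2,3,4}; Y {1,3,4,5,6,8}->{1,3,4,5,6}; V {1,2,3,6,7}->{2,3,6,7}
Constraint 2 (V != Y) on D(V)={2,3,6,7} D(Y)={1,3,4,5,6}: no change
Constraint 3 (Y + V = X) on D(Y)={1,3,4,5,6} D(V)={2,3,6,7} D(X)={1,2,3,4}: Y {1,3,4,5,6}->{1}; V {2,3,6,7}->{2,3}; X {1,2,3,4}->{3,4}
So after all 3 constraints: D(X) = {3,4}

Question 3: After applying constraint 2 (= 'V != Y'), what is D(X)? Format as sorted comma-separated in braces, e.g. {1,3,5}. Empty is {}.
Answer: {1,2,3,4}

Derivation:
Constraint 1 (X + Y = V) on D(X)={1,2,3,4,8} D(Y)={1,3,4,5,6,8} D(V)={1,2,3,6,7}: X {1,2,3,4,8}->{1,2,3,4}; Y {1,3,4,5,6,8}->{1,3,4,5,6}; V {1,2,3,6,7}->{2,3,6,7}
Constraint 2 (V != Y) on D(V)={2,3,6,7} D(Y)={1,3,4,5,6}: no change
So after constraint 2: D(X) = {1,2,3,4}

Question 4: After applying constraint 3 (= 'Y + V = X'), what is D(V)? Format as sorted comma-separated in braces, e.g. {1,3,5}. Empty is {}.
Answer: {2,3}

Derivation:
Constraint 1 (X + Y = V) on D(X)={1,2,3,4,8} D(Y)={1,3,4,5,6,8} D(V)={1,2,3,6,7}: X {1,2,3,4,8}->{1,2,3,4}; Y {1,3,4,5,6,8}->{1,3,4,5,6}; V {1,2,3,6,7}->{2,3,6,7}
Constraint 2 (V != Y) on D(V)={2,3,6,7} D(Y)={1,3,4,5,6}: no change
Constraint 3 (Y + V = X) on D(Y)={1,3,4,5,6} D(V)={2,3,6,7} D(X)={1,2,3,4}: Y {1,3,4,5,6}->{1}; V {2,3,6,7}->{2,3}; X {1,2,3,4}->{3,4}
So after constraint 3: D(V) = {2,3}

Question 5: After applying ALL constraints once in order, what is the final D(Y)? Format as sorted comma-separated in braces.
Answer: {1}

Derivation:
Constraint 1 (X + Y = V) on D(X)={1,2,3,4,8} D(Y)={1,3,4,5,6,8} D(V)={1,2,3,6,7}: X {1,2,3,4,8}->{1,2,3,4}; Y {1,3,4,5,6,8}->{1,3,4,5,6}; V {1,2,3,6,7}->{2,3,6,7}
Constraint 2 (V != Y) on D(V)={2,3,6,7} D(Y)={1,3,4,5,6}: no change
Constraint 3 (Y + V = X) on D(Y)={1,3,4,5,6} D(V)={2,3,6,7} D(X)={1,2,3,4}: Y {1,3,4,5,6}->{1}; V {2,3,6,7}->{2,3}; X {1,2,3,4}->{3,4}
So after all 3 constraints: D(Y) = {1}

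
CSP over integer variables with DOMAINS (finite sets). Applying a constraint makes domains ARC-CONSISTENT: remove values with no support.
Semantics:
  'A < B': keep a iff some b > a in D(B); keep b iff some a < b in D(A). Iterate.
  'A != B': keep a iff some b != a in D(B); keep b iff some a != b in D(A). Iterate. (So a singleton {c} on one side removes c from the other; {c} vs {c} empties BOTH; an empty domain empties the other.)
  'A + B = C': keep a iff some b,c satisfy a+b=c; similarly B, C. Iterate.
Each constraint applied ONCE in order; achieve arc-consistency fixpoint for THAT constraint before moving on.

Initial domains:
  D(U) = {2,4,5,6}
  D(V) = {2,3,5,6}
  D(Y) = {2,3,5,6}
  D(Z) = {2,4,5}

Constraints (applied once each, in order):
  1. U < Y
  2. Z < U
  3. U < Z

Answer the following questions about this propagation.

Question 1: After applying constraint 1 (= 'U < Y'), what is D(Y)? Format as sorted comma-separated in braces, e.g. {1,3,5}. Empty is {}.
Answer: {3,5,6}

Derivation:
Constraint 1 (U < Y) on D(U)={2,4,5,6} D(Y)={2,3,5,6}: U {2,4,5,6}->{2,4,5}; Y {2,3,5,6}->{3,5,6}
So after constraint 1: D(Y) = {3,5,6}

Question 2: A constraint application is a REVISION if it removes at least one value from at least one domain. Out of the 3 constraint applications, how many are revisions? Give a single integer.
Answer: 3

Derivation:
Constraint 1 (U < Y) on D(U)={2,4,5,6} D(Y)={2,3,5,6}: U {2,4,5,6}->{2,4,5}; Y {2,3,5,6}->{3,5,6} => REVISION
Constraint 2 (Z < U) on D(Z)={2,4,5} D(U)={2,4,5}: Z {2,4,5}->{2,4}; U {2,4,5}->{4,5} => REVISION
Constraint 3 (U < Z) on D(U)={4,5} D(Z)={2,4}: U {4,5}->{}; Z {2,4}->{} => REVISION
Total revisions = 3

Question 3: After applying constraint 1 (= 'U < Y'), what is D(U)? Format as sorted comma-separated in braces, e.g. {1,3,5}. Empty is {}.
Constraint 1 (U < Y) on D(U)={2,4,5,6} D(Y)={2,3,5,6}: U {2,4,5,6}->{2,4,5}; Y {2,3,5,6}->{3,5,6}
So after constraint 1: D(U) = {2,4,5}

Answer: {2,4,5}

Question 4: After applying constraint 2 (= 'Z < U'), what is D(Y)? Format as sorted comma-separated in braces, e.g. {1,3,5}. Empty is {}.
Constraint 1 (U < Y) on D(U)={2,4,5,6} D(Y)={2,3,5,6}: U {2,4,5,6}->{2,4,5}; Y {2,3,5,6}->{3,5,6}
Constraint 2 (Z < U) on D(Z)={2,4,5} D(U)={2,4,5}: Z {2,4,5}->{2,4}; U {2,4,5}->{4,5}
So after constraint 2: D(Y) = {3,5,6}

Answer: {3,5,6}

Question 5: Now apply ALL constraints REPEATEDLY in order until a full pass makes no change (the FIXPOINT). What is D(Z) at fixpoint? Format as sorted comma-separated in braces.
Answer: {}

Derivation:
pass 0 (initial): D(Z)={2,4,5}
pass 1: U {2,4,5,6}->{}; Y {2,3,5,6}->{3,5,6}; Z {2,4,5}->{}
pass 2: Y {3,5,6}->{}
pass 3: no change
Fixpoint after 3 passes: D(Z) = {}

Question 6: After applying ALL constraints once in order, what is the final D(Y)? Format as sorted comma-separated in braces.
Constraint 1 (U < Y) on D(U)={2,4,5,6} D(Y)={2,3,5,6}: U {2,4,5,6}->{2,4,5}; Y {2,3,5,6}->{3,5,6}
Constraint 2 (Z < U) on D(Z)={2,4,5} D(U)={2,4,5}: Z {2,4,5}->{2,4}; U {2,4,5}->{4,5}
Constraint 3 (U < Z) on D(U)={4,5} D(Z)={2,4}: U {4,5}->{}; Z {2,4}->{}
So after all 3 constraints: D(Y) = {3,5,6}

Answer: {3,5,6}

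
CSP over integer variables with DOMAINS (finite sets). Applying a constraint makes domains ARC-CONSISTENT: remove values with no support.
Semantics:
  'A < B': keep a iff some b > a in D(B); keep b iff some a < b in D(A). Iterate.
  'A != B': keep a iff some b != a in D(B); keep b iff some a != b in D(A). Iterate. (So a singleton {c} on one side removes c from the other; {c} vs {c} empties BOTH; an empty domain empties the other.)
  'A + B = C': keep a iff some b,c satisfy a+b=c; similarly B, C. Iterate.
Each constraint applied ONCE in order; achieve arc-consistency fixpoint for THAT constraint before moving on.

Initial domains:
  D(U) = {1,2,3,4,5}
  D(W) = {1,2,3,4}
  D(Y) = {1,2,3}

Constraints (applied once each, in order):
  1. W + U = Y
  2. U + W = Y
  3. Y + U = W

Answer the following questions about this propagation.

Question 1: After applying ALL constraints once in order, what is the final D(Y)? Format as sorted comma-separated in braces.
Answer: {}

Derivation:
Constraint 1 (W + U = Y) on D(W)={1,2,3,4} D(U)={1,2,3,4,5} D(Y)={1,2,3}: W {1,2,3,4}->{1,2}; U {1,2,3,4,5}->{1,2}; Y {1,2,3}->{2,3}
Constraint 2 (U + W = Y) on D(U)={1,2} D(W)={1,2} D(Y)={2,3}: no change
Constraint 3 (Y + U = W) on D(Y)={2,3} D(U)={1,2} D(W)={1,2}: Y {2,3}->{}; U {1,2}->{}; W {1,2}->{}
So after all 3 constraints: D(Y) = {}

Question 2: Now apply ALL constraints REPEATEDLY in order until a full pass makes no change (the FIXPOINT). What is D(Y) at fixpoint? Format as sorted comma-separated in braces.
Answer: {}

Derivation:
pass 0 (initial): D(Y)={1,2,3}
pass 1: U {1,2,3,4,5}->{}; W {1,2,3,4}->{}; Y {1,2,3}->{}
pass 2: no change
Fixpoint after 2 passes: D(Y) = {}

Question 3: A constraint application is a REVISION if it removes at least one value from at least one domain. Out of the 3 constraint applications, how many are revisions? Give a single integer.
Constraint 1 (W + U = Y) on D(W)={1,2,3,4} D(U)={1,2,3,4,5} D(Y)={1,2,3}: W {1,2,3,4}->{1,2}; U {1,2,3,4,5}->{1,2}; Y {1,2,3}->{2,3} => REVISION
Constraint 2 (U + W = Y) on D(U)={1,2} D(W)={1,2} D(Y)={2,3}: no change => not a revision
Constraint 3 (Y + U = W) on D(Y)={2,3} D(U)={1,2} D(W)={1,2}: Y {2,3}->{}; U {1,2}->{}; W {1,2}->{} => REVISION
Total revisions = 2

Answer: 2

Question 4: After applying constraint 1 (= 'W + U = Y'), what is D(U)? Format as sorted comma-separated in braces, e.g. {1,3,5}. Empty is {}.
Constraint 1 (W + U = Y) on D(W)={1,2,3,4} D(U)={1,2,3,4,5} D(Y)={1,2,3}: W {1,2,3,4}->{1,2}; U {1,2,3,4,5}->{1,2}; Y {1,2,3}->{2,3}
So after constraint 1: D(U) = {1,2}

Answer: {1,2}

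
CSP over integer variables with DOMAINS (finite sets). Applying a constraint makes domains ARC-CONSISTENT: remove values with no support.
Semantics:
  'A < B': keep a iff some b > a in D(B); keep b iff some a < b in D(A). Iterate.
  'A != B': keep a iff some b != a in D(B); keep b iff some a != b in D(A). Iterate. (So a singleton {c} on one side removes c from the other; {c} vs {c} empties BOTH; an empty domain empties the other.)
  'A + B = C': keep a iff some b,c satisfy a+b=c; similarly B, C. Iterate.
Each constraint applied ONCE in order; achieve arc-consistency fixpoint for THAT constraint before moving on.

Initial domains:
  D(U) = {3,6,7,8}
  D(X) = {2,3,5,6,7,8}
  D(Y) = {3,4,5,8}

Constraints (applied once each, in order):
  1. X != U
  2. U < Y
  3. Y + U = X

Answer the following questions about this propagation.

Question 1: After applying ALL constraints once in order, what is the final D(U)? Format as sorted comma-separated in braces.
Answer: {3}

Derivation:
Constraint 1 (X != U) on D(X)={2,3,5,6,7,8} D(U)={3,6,7,8}: no change
Constraint 2 (U < Y) on D(U)={3,6,7,8} D(Y)={3,4,5,8}: U {3,6,7,8}->{3,6,7}; Y {3,4,5,8}->{4,5,8}
Constraint 3 (Y + U = X) on D(Y)={4,5,8} D(U)={3,6,7} D(X)={2,3,5,6,7,8}: Y {4,5,8}->{4,5}; U {3,6,7}->{3}; X {2,3,5,6,7,8}->{7,8}
So after all 3 constraints: D(U) = {3}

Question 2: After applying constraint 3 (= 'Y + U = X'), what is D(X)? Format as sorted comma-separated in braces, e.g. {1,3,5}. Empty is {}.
Constraint 1 (X != U) on D(X)={2,3,5,6,7,8} D(U)={3,6,7,8}: no change
Constraint 2 (U < Y) on D(U)={3,6,7,8} D(Y)={3,4,5,8}: U {3,6,7,8}->{3,6,7}; Y {3,4,5,8}->{4,5,8}
Constraint 3 (Y + U = X) on D(Y)={4,5,8} D(U)={3,6,7} D(X)={2,3,5,6,7,8}: Y {4,5,8}->{4,5}; U {3,6,7}->{3}; X {2,3,5,6,7,8}->{7,8}
So after constraint 3: D(X) = {7,8}

Answer: {7,8}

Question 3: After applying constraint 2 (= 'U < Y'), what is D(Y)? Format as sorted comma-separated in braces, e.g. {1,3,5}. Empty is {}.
Answer: {4,5,8}

Derivation:
Constraint 1 (X != U) on D(X)={2,3,5,6,7,8} D(U)={3,6,7,8}: no change
Constraint 2 (U < Y) on D(U)={3,6,7,8} D(Y)={3,4,5,8}: U {3,6,7,8}->{3,6,7}; Y {3,4,5,8}->{4,5,8}
So after constraint 2: D(Y) = {4,5,8}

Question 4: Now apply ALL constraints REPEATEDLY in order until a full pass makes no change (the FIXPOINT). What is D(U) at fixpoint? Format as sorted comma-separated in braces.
pass 0 (initial): D(U)={3,6,7,8}
pass 1: U {3,6,7,8}->{3}; X {2,3,5,6,7,8}->{7,8}; Y {3,4,5,8}->{4,5}
pass 2: no change
Fixpoint after 2 passes: D(U) = {3}

Answer: {3}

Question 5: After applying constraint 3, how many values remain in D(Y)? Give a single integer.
Answer: 2

Derivation:
Constraint 1 (X != U) on D(X)={2,3,5,6,7,8} D(U)={3,6,7,8}: no change
Constraint 2 (U < Y) on D(U)={3,6,7,8} D(Y)={3,4,5,8}: U {3,6,7,8}->{3,6,7}; Y {3,4,5,8}->{4,5,8}
Constraint 3 (Y + U = X) on D(Y)={4,5,8} D(U)={3,6,7} D(X)={2,3,5,6,7,8}: Y {4,5,8}->{4,5}; U {3,6,7}->{3}; X {2,3,5,6,7,8}->{7,8}
So after constraint 3: D(Y)={4,5}, size = 2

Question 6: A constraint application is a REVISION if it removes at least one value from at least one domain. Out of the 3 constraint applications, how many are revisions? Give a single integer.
Constraint 1 (X != U) on D(X)={2,3,5,6,7,8} D(U)={3,6,7,8}: no change => not a revision
Constraint 2 (U < Y) on D(U)={3,6,7,8} D(Y)={3,4,5,8}: U {3,6,7,8}->{3,6,7}; Y {3,4,5,8}->{4,5,8} => REVISION
Constraint 3 (Y + U = X) on D(Y)={4,5,8} D(U)={3,6,7} D(X)={2,3,5,6,7,8}: Y {4,5,8}->{4,5}; U {3,6,7}->{3}; X {2,3,5,6,7,8}->{7,8} => REVISION
Total revisions = 2

Answer: 2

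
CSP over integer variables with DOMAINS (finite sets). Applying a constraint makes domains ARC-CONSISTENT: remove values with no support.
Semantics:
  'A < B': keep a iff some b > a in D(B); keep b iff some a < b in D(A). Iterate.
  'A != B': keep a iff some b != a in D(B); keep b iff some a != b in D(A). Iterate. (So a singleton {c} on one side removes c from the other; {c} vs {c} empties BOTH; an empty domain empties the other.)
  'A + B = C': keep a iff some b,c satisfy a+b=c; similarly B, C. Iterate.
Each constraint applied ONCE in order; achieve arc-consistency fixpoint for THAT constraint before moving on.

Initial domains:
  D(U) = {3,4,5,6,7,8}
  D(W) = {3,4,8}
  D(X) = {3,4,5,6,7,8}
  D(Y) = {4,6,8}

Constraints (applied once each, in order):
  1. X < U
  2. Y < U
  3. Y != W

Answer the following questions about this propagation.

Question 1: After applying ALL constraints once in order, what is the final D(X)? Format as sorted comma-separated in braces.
Constraint 1 (X < U) on D(X)={3,4,5,6,7,8} D(U)={3,4,5,6,7,8}: X {3,4,5,6,7,8}->{3,4,5,6,7}; U {3,4,5,6,7,8}->{4,5,6,7,8}
Constraint 2 (Y < U) on D(Y)={4,6,8} D(U)={4,5,6,7,8}: Y {4,6,8}->{4,6}; U {4,5,6,7,8}->{5,6,7,8}
Constraint 3 (Y != W) on D(Y)={4,6} D(W)={3,4,8}: no change
So after all 3 constraints: D(X) = {3,4,5,6,7}

Answer: {3,4,5,6,7}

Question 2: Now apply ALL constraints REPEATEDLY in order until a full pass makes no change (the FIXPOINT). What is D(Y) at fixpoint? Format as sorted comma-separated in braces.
Answer: {4,6}

Derivation:
pass 0 (initial): D(Y)={4,6,8}
pass 1: U {3,4,5,6,7,8}->{5,6,7,8}; X {3,4,5,6,7,8}->{3,4,5,6,7}; Y {4,6,8}->{4,6}
pass 2: no change
Fixpoint after 2 passes: D(Y) = {4,6}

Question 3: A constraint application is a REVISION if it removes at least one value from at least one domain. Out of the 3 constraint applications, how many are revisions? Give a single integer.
Answer: 2

Derivation:
Constraint 1 (X < U) on D(X)={3,4,5,6,7,8} D(U)={3,4,5,6,7,8}: X {3,4,5,6,7,8}->{3,4,5,6,7}; U {3,4,5,6,7,8}->{4,5,6,7,8} => REVISION
Constraint 2 (Y < U) on D(Y)={4,6,8} D(U)={4,5,6,7,8}: Y {4,6,8}->{4,6}; U {4,5,6,7,8}->{5,6,7,8} => REVISION
Constraint 3 (Y != W) on D(Y)={4,6} D(W)={3,4,8}: no change => not a revision
Total revisions = 2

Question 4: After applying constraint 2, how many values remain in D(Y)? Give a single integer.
Constraint 1 (X < U) on D(X)={3,4,5,6,7,8} D(U)={3,4,5,6,7,8}: X {3,4,5,6,7,8}->{3,4,5,6,7}; U {3,4,5,6,7,8}->{4,5,6,7,8}
Constraint 2 (Y < U) on D(Y)={4,6,8} D(U)={4,5,6,7,8}: Y {4,6,8}->{4,6}; U {4,5,6,7,8}->{5,6,7,8}
So after constraint 2: D(Y)={4,6}, size = 2

Answer: 2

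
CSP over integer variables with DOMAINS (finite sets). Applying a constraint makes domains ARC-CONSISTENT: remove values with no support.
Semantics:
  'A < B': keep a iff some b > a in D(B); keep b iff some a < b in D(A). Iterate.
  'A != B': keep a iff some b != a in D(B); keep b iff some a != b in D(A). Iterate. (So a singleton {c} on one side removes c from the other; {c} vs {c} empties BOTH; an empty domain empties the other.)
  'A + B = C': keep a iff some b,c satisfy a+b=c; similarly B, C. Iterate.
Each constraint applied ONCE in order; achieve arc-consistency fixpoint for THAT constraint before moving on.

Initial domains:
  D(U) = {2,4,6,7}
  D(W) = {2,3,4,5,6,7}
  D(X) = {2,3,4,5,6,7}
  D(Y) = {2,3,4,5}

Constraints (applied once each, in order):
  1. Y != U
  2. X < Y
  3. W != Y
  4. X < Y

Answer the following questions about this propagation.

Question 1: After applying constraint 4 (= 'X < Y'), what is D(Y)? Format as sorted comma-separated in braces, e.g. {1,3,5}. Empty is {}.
Constraint 1 (Y != U) on D(Y)={2,3,4,5} D(U)={2,4,6,7}: no change
Constraint 2 (X < Y) on D(X)={2,3,4,5,6,7} D(Y)={2,3,4,5}: X {2,3,4,5,6,7}->{2,3,4}; Y {2,3,4,5}->{3,4,5}
Constraint 3 (W != Y) on D(W)={2,3,4,5,6,7} D(Y)={3,4,5}: no change
Constraint 4 (X < Y) on D(X)={2,3,4} D(Y)={3,4,5}: no change
So after constraint 4: D(Y) = {3,4,5}

Answer: {3,4,5}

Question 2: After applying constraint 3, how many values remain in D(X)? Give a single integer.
Answer: 3

Derivation:
Constraint 1 (Y != U) on D(Y)={2,3,4,5} D(U)={2,4,6,7}: no change
Constraint 2 (X < Y) on D(X)={2,3,4,5,6,7} D(Y)={2,3,4,5}: X {2,3,4,5,6,7}->{2,3,4}; Y {2,3,4,5}->{3,4,5}
Constraint 3 (W != Y) on D(W)={2,3,4,5,6,7} D(Y)={3,4,5}: no change
So after constraint 3: D(X)={2,3,4}, size = 3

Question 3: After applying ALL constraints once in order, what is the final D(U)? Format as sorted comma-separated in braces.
Constraint 1 (Y != U) on D(Y)={2,3,4,5} D(U)={2,4,6,7}: no change
Constraint 2 (X < Y) on D(X)={2,3,4,5,6,7} D(Y)={2,3,4,5}: X {2,3,4,5,6,7}->{2,3,4}; Y {2,3,4,5}->{3,4,5}
Constraint 3 (W != Y) on D(W)={2,3,4,5,6,7} D(Y)={3,4,5}: no change
Constraint 4 (X < Y) on D(X)={2,3,4} D(Y)={3,4,5}: no change
So after all 4 constraints: D(U) = {2,4,6,7}

Answer: {2,4,6,7}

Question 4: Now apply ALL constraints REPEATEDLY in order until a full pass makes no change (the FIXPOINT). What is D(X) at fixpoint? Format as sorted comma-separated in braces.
pass 0 (initial): D(X)={2,3,4,5,6,7}
pass 1: X {2,3,4,5,6,7}->{2,3,4}; Y {2,3,4,5}->{3,4,5}
pass 2: no change
Fixpoint after 2 passes: D(X) = {2,3,4}

Answer: {2,3,4}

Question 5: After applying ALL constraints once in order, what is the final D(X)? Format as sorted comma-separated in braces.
Answer: {2,3,4}

Derivation:
Constraint 1 (Y != U) on D(Y)={2,3,4,5} D(U)={2,4,6,7}: no change
Constraint 2 (X < Y) on D(X)={2,3,4,5,6,7} D(Y)={2,3,4,5}: X {2,3,4,5,6,7}->{2,3,4}; Y {2,3,4,5}->{3,4,5}
Constraint 3 (W != Y) on D(W)={2,3,4,5,6,7} D(Y)={3,4,5}: no change
Constraint 4 (X < Y) on D(X)={2,3,4} D(Y)={3,4,5}: no change
So after all 4 constraints: D(X) = {2,3,4}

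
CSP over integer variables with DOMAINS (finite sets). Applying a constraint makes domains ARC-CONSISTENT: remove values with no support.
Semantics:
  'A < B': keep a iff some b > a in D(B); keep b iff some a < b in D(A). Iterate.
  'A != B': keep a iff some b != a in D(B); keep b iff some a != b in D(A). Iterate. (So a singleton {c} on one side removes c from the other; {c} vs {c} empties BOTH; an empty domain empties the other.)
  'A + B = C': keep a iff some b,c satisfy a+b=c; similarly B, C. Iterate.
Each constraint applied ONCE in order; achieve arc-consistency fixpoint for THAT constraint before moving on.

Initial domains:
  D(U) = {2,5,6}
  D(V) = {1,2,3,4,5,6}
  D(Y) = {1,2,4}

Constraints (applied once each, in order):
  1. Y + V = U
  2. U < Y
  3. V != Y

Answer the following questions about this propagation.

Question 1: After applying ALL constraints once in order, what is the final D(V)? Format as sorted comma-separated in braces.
Answer: {1,2,3,5}

Derivation:
Constraint 1 (Y + V = U) on D(Y)={1,2,4} D(V)={1,2,3,4,5,6} D(U)={2,5,6}: V {1,2,3,4,5,6}->{1,2,3,4,5}
Constraint 2 (U < Y) on D(U)={2,5,6} D(Y)={1,2,4}: U {2,5,6}->{2}; Y {1,2,4}->{4}
Constraint 3 (V != Y) on D(V)={1,2,3,4,5} D(Y)={4}: V {1,2,3,4,5}->{1,2,3,5}
So after all 3 constraints: D(V) = {1,2,3,5}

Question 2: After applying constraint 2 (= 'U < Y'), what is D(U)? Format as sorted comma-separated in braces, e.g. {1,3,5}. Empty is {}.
Answer: {2}

Derivation:
Constraint 1 (Y + V = U) on D(Y)={1,2,4} D(V)={1,2,3,4,5,6} D(U)={2,5,6}: V {1,2,3,4,5,6}->{1,2,3,4,5}
Constraint 2 (U < Y) on D(U)={2,5,6} D(Y)={1,2,4}: U {2,5,6}->{2}; Y {1,2,4}->{4}
So after constraint 2: D(U) = {2}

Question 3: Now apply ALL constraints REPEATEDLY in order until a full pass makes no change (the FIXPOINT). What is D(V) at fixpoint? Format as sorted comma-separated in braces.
Answer: {}

Derivation:
pass 0 (initial): D(V)={1,2,3,4,5,6}
pass 1: U {2,5,6}->{2}; V {1,2,3,4,5,6}->{1,2,3,5}; Y {1,2,4}->{4}
pass 2: U {2}->{}; V {1,2,3,5}->{}; Y {4}->{}
pass 3: no change
Fixpoint after 3 passes: D(V) = {}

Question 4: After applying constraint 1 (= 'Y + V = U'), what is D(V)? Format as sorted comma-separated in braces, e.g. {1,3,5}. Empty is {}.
Answer: {1,2,3,4,5}

Derivation:
Constraint 1 (Y + V = U) on D(Y)={1,2,4} D(V)={1,2,3,4,5,6} D(U)={2,5,6}: V {1,2,3,4,5,6}->{1,2,3,4,5}
So after constraint 1: D(V) = {1,2,3,4,5}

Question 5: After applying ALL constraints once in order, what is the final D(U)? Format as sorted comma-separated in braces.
Answer: {2}

Derivation:
Constraint 1 (Y + V = U) on D(Y)={1,2,4} D(V)={1,2,3,4,5,6} D(U)={2,5,6}: V {1,2,3,4,5,6}->{1,2,3,4,5}
Constraint 2 (U < Y) on D(U)={2,5,6} D(Y)={1,2,4}: U {2,5,6}->{2}; Y {1,2,4}->{4}
Constraint 3 (V != Y) on D(V)={1,2,3,4,5} D(Y)={4}: V {1,2,3,4,5}->{1,2,3,5}
So after all 3 constraints: D(U) = {2}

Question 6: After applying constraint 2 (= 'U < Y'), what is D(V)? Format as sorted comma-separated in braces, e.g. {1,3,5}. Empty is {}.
Answer: {1,2,3,4,5}

Derivation:
Constraint 1 (Y + V = U) on D(Y)={1,2,4} D(V)={1,2,3,4,5,6} D(U)={2,5,6}: V {1,2,3,4,5,6}->{1,2,3,4,5}
Constraint 2 (U < Y) on D(U)={2,5,6} D(Y)={1,2,4}: U {2,5,6}->{2}; Y {1,2,4}->{4}
So after constraint 2: D(V) = {1,2,3,4,5}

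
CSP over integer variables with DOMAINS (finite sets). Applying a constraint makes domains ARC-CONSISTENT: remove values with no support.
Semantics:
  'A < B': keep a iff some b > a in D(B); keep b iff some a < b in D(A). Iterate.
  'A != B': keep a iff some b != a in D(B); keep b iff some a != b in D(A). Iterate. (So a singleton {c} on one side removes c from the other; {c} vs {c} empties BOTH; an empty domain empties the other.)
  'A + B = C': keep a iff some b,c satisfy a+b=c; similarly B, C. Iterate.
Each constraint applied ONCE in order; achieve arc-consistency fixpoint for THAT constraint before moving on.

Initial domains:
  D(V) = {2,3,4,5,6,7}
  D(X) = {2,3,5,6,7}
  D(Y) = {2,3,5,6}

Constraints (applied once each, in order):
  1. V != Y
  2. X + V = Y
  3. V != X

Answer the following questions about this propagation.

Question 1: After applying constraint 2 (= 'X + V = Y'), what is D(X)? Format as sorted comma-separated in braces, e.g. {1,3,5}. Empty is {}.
Answer: {2,3}

Derivation:
Constraint 1 (V != Y) on D(V)={2,3,4,5,6,7} D(Y)={2,3,5,6}: no change
Constraint 2 (X + V = Y) on D(X)={2,3,5,6,7} D(V)={2,3,4,5,6,7} D(Y)={2,3,5,6}: X {2,3,5,6,7}->{2,3}; V {2,3,4,5,6,7}->{2,3,4}; Y {2,3,5,6}->{5,6}
So after constraint 2: D(X) = {2,3}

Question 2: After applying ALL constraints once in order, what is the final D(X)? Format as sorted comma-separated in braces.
Constraint 1 (V != Y) on D(V)={2,3,4,5,6,7} D(Y)={2,3,5,6}: no change
Constraint 2 (X + V = Y) on D(X)={2,3,5,6,7} D(V)={2,3,4,5,6,7} D(Y)={2,3,5,6}: X {2,3,5,6,7}->{2,3}; V {2,3,4,5,6,7}->{2,3,4}; Y {2,3,5,6}->{5,6}
Constraint 3 (V != X) on D(V)={2,3,4} D(X)={2,3}: no change
So after all 3 constraints: D(X) = {2,3}

Answer: {2,3}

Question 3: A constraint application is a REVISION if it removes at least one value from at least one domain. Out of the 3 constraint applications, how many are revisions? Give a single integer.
Answer: 1

Derivation:
Constraint 1 (V != Y) on D(V)={2,3,4,5,6,7} D(Y)={2,3,5,6}: no change => not a revision
Constraint 2 (X + V = Y) on D(X)={2,3,5,6,7} D(V)={2,3,4,5,6,7} D(Y)={2,3,5,6}: X {2,3,5,6,7}->{2,3}; V {2,3,4,5,6,7}->{2,3,4}; Y {2,3,5,6}->{5,6} => REVISION
Constraint 3 (V != X) on D(V)={2,3,4} D(X)={2,3}: no change => not a revision
Total revisions = 1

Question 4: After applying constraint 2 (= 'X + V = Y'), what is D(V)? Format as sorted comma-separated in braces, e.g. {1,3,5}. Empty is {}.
Constraint 1 (V != Y) on D(V)={2,3,4,5,6,7} D(Y)={2,3,5,6}: no change
Constraint 2 (X + V = Y) on D(X)={2,3,5,6,7} D(V)={2,3,4,5,6,7} D(Y)={2,3,5,6}: X {2,3,5,6,7}->{2,3}; V {2,3,4,5,6,7}->{2,3,4}; Y {2,3,5,6}->{5,6}
So after constraint 2: D(V) = {2,3,4}

Answer: {2,3,4}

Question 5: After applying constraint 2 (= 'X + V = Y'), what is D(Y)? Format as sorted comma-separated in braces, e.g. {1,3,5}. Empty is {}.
Answer: {5,6}

Derivation:
Constraint 1 (V != Y) on D(V)={2,3,4,5,6,7} D(Y)={2,3,5,6}: no change
Constraint 2 (X + V = Y) on D(X)={2,3,5,6,7} D(V)={2,3,4,5,6,7} D(Y)={2,3,5,6}: X {2,3,5,6,7}->{2,3}; V {2,3,4,5,6,7}->{2,3,4}; Y {2,3,5,6}->{5,6}
So after constraint 2: D(Y) = {5,6}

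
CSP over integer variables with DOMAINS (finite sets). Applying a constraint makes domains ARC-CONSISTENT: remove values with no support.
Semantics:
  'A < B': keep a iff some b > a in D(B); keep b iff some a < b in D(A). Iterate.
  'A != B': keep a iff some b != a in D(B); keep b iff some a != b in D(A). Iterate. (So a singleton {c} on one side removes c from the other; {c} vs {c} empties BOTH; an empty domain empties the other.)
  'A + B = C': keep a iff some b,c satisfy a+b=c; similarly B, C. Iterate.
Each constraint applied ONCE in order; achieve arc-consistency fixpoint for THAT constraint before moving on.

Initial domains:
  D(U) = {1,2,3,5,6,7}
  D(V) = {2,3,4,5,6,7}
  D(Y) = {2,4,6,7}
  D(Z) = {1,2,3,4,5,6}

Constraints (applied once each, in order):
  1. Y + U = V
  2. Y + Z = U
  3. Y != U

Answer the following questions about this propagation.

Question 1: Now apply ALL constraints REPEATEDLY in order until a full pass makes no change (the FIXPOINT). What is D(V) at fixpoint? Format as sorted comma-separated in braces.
Answer: {5,7}

Derivation:
pass 0 (initial): D(V)={2,3,4,5,6,7}
pass 1: U {1,2,3,5,6,7}->{3,5}; V {2,3,4,5,6,7}->{3,4,5,6,7}; Y {2,4,6,7}->{2,4}; Z {1,2,3,4,5,6}->{1,3}
pass 2: V {3,4,5,6,7}->{5,7}
pass 3: no change
Fixpoint after 3 passes: D(V) = {5,7}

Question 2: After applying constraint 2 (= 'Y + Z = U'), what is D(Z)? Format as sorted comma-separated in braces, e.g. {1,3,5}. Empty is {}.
Answer: {1,3}

Derivation:
Constraint 1 (Y + U = V) on D(Y)={2,4,6,7} D(U)={1,2,3,5,6,7} D(V)={2,3,4,5,6,7}: Y {2,4,6,7}->{2,4,6}; U {1,2,3,5,6,7}->{1,2,3,5}; V {2,3,4,5,6,7}->{3,4,5,6,7}
Constraint 2 (Y + Z = U) on D(Y)={2,4,6} D(Z)={1,2,3,4,5,6} D(U)={1,2,3,5}: Y {2,4,6}->{2,4}; Z {1,2,3,4,5,6}->{1,3}; U {1,2,3,5}->{3,5}
So after constraint 2: D(Z) = {1,3}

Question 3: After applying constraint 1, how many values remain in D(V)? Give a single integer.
Answer: 5

Derivation:
Constraint 1 (Y + U = V) on D(Y)={2,4,6,7} D(U)={1,2,3,5,6,7} D(V)={2,3,4,5,6,7}: Y {2,4,6,7}->{2,4,6}; U {1,2,3,5,6,7}->{1,2,3,5}; V {2,3,4,5,6,7}->{3,4,5,6,7}
So after constraint 1: D(V)={3,4,5,6,7}, size = 5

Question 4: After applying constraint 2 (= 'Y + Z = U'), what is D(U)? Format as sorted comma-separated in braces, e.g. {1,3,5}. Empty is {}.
Constraint 1 (Y + U = V) on D(Y)={2,4,6,7} D(U)={1,2,3,5,6,7} D(V)={2,3,4,5,6,7}: Y {2,4,6,7}->{2,4,6}; U {1,2,3,5,6,7}->{1,2,3,5}; V {2,3,4,5,6,7}->{3,4,5,6,7}
Constraint 2 (Y + Z = U) on D(Y)={2,4,6} D(Z)={1,2,3,4,5,6} D(U)={1,2,3,5}: Y {2,4,6}->{2,4}; Z {1,2,3,4,5,6}->{1,3}; U {1,2,3,5}->{3,5}
So after constraint 2: D(U) = {3,5}

Answer: {3,5}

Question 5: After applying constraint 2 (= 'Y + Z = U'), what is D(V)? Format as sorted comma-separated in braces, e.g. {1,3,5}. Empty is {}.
Answer: {3,4,5,6,7}

Derivation:
Constraint 1 (Y + U = V) on D(Y)={2,4,6,7} D(U)={1,2,3,5,6,7} D(V)={2,3,4,5,6,7}: Y {2,4,6,7}->{2,4,6}; U {1,2,3,5,6,7}->{1,2,3,5}; V {2,3,4,5,6,7}->{3,4,5,6,7}
Constraint 2 (Y + Z = U) on D(Y)={2,4,6} D(Z)={1,2,3,4,5,6} D(U)={1,2,3,5}: Y {2,4,6}->{2,4}; Z {1,2,3,4,5,6}->{1,3}; U {1,2,3,5}->{3,5}
So after constraint 2: D(V) = {3,4,5,6,7}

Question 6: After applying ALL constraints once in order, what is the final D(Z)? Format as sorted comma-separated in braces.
Constraint 1 (Y + U = V) on D(Y)={2,4,6,7} D(U)={1,2,3,5,6,7} D(V)={2,3,4,5,6,7}: Y {2,4,6,7}->{2,4,6}; U {1,2,3,5,6,7}->{1,2,3,5}; V {2,3,4,5,6,7}->{3,4,5,6,7}
Constraint 2 (Y + Z = U) on D(Y)={2,4,6} D(Z)={1,2,3,4,5,6} D(U)={1,2,3,5}: Y {2,4,6}->{2,4}; Z {1,2,3,4,5,6}->{1,3}; U {1,2,3,5}->{3,5}
Constraint 3 (Y != U) on D(Y)={2,4} D(U)={3,5}: no change
So after all 3 constraints: D(Z) = {1,3}

Answer: {1,3}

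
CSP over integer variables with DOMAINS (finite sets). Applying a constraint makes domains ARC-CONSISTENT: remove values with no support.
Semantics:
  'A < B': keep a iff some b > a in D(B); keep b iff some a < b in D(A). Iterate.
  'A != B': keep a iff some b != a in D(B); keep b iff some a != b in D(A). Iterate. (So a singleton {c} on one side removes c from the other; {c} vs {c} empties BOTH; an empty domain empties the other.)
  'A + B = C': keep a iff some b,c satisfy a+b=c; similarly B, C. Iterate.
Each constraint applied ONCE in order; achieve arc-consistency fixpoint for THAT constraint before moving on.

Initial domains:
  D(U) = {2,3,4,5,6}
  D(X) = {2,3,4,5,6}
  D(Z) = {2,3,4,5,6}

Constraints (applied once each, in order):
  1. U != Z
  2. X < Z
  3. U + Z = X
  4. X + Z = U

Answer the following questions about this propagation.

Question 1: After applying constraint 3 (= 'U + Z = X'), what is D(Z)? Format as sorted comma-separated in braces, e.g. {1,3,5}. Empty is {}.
Constraint 1 (U != Z) on D(U)={2,3,4,5,6} D(Z)={2,3,4,5,6}: no change
Constraint 2 (X < Z) on D(X)={2,3,4,5,6} D(Z)={2,3,4,5,6}: X {2,3,4,5,6}->{2,3,4,5}; Z {2,3,4,5,6}->{3,4,5,6}
Constraint 3 (U + Z = X) on D(U)={2,3,4,5,6} D(Z)={3,4,5,6} D(X)={2,3,4,5}: U {2,3,4,5,6}->{2}; Z {3,4,5,6}->{3}; X {2,3,4,5}->{5}
So after constraint 3: D(Z) = {3}

Answer: {3}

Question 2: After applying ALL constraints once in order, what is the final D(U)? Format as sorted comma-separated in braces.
Constraint 1 (U != Z) on D(U)={2,3,4,5,6} D(Z)={2,3,4,5,6}: no change
Constraint 2 (X < Z) on D(X)={2,3,4,5,6} D(Z)={2,3,4,5,6}: X {2,3,4,5,6}->{2,3,4,5}; Z {2,3,4,5,6}->{3,4,5,6}
Constraint 3 (U + Z = X) on D(U)={2,3,4,5,6} D(Z)={3,4,5,6} D(X)={2,3,4,5}: U {2,3,4,5,6}->{2}; Z {3,4,5,6}->{3}; X {2,3,4,5}->{5}
Constraint 4 (X + Z = U) on D(X)={5} D(Z)={3} D(U)={2}: X {5}->{}; Z {3}->{}; U {2}->{}
So after all 4 constraints: D(U) = {}

Answer: {}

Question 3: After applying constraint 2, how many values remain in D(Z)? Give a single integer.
Constraint 1 (U != Z) on D(U)={2,3,4,5,6} D(Z)={2,3,4,5,6}: no change
Constraint 2 (X < Z) on D(X)={2,3,4,5,6} D(Z)={2,3,4,5,6}: X {2,3,4,5,6}->{2,3,4,5}; Z {2,3,4,5,6}->{3,4,5,6}
So after constraint 2: D(Z)={3,4,5,6}, size = 4

Answer: 4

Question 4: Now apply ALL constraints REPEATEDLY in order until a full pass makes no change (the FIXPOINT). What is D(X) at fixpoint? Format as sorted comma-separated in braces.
pass 0 (initial): D(X)={2,3,4,5,6}
pass 1: U {2,3,4,5,6}->{}; X {2,3,4,5,6}->{}; Z {2,3,4,5,6}->{}
pass 2: no change
Fixpoint after 2 passes: D(X) = {}

Answer: {}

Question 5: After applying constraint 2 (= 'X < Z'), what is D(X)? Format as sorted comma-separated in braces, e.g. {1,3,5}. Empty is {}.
Answer: {2,3,4,5}

Derivation:
Constraint 1 (U != Z) on D(U)={2,3,4,5,6} D(Z)={2,3,4,5,6}: no change
Constraint 2 (X < Z) on D(X)={2,3,4,5,6} D(Z)={2,3,4,5,6}: X {2,3,4,5,6}->{2,3,4,5}; Z {2,3,4,5,6}->{3,4,5,6}
So after constraint 2: D(X) = {2,3,4,5}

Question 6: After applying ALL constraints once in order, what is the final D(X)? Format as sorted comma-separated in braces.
Constraint 1 (U != Z) on D(U)={2,3,4,5,6} D(Z)={2,3,4,5,6}: no change
Constraint 2 (X < Z) on D(X)={2,3,4,5,6} D(Z)={2,3,4,5,6}: X {2,3,4,5,6}->{2,3,4,5}; Z {2,3,4,5,6}->{3,4,5,6}
Constraint 3 (U + Z = X) on D(U)={2,3,4,5,6} D(Z)={3,4,5,6} D(X)={2,3,4,5}: U {2,3,4,5,6}->{2}; Z {3,4,5,6}->{3}; X {2,3,4,5}->{5}
Constraint 4 (X + Z = U) on D(X)={5} D(Z)={3} D(U)={2}: X {5}->{}; Z {3}->{}; U {2}->{}
So after all 4 constraints: D(X) = {}

Answer: {}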